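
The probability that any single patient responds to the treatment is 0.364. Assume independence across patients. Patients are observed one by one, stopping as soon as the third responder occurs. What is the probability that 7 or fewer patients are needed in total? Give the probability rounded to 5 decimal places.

0.49974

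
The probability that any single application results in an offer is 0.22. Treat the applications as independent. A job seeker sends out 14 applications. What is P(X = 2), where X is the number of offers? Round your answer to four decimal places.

X ~ Binomial(n=14, p=0.22).
P(X=2) = C(14,2) · p^2 · (1−p)^12
= 91 · 0.0484 · 0.050715 = 0.223369

0.2234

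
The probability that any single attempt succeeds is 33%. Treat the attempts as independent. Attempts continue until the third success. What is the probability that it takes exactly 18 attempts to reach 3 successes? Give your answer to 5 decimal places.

Y = trial on which the third success occurs; negative binomial, r=3, p=0.33.
P(Y=18) = C(17,2) · p^3 · (1−p)^15
= 136 · 0.035937 · 0.0024611 = 0.0120283

0.01203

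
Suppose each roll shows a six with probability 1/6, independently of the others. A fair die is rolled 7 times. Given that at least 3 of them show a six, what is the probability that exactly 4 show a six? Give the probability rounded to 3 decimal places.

X ~ Binomial(7, 0.166667). Want P(X=4 | X≥3) = P(X=4) / P(X≥3).
P(X=4) = C(7,4)·0.166667^4·0.833333^3 = 0.01563
P(X≥3) = 1 − 0.27908 − 0.39071 − 0.23443 = 0.09578
Ratio = 0.01563 / 0.09578 = 0.16318

0.163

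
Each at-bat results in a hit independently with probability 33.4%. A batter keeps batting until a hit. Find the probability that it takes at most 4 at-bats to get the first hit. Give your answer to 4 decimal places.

Y = number of at-bats to the first success; geometric, p = 0.334.
P(Y ≤ 4) = 1 − (1−p)^4 = 1 − 0.196742 = 0.803258

0.8033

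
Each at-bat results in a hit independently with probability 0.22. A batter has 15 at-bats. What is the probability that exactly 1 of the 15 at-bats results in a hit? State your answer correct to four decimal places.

0.1018

X ~ Binomial(n=15, p=0.22).
P(X=1) = C(15,1) · p^1 · (1−p)^14
= 15 · 0.22 · 0.030855 = 0.101821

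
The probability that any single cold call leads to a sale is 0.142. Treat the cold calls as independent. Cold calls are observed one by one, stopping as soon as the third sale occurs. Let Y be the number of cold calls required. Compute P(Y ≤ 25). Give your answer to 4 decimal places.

Finishing within 25 cold calls ⇔ at least 3 successes in the first 25. With X ~ Binomial(25, 0.142), P(Y ≤ 25) = 1 − P(X ≤ 2).
  k=0: C(25,0)·0.142^0·0.858^25 = 0.021736
  k=1: C(25,1)·0.142^1·0.858^24 = 0.089934
  k=2: C(25,2)·0.142^2·0.858^23 = 0.178610
1 − 0.290280 = 0.709720

0.7097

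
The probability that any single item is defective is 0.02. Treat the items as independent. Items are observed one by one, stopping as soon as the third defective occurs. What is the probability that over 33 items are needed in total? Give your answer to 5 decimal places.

0.97207

Needing more than 33 items ⇔ fewer than 3 successes in the first 33. With X ~ Binomial(33, 0.02), P(Y > 33) = P(X ≤ 2).
  k=0: C(33,0)·0.02^0·0.98^33 = 0.5134055
  k=1: C(33,1)·0.02^1·0.98^32 = 0.3457629
  k=2: C(33,2)·0.02^2·0.98^31 = 0.1129022
P(X ≤ 2) = 0.9720705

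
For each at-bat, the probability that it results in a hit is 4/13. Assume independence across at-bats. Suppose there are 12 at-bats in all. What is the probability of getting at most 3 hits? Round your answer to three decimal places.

0.469

X ~ Binomial(12, 0.307692); P(X ≤ 3) = Σ C(12,k) p^k (1−p)^(12−k) over k:
  k=0: C(12,0)·0.307692^0·0.692308^12 = 0.01212
  k=1: C(12,1)·0.307692^1·0.692308^11 = 0.06465
  k=2: C(12,2)·0.307692^2·0.692308^10 = 0.15804
  k=3: C(12,3)·0.307692^3·0.692308^9 = 0.23413
Total = 0.46895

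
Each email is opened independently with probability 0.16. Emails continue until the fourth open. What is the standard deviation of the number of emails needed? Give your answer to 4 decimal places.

11.4564

Y = total emails until the fourth success; negative binomial with r=4, p=0.16.
SD(Y) = √[r(1−p)/p²] = √(131.250000) = 11.456439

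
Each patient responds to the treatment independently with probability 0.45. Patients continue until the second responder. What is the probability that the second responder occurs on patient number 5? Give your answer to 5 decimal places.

0.13476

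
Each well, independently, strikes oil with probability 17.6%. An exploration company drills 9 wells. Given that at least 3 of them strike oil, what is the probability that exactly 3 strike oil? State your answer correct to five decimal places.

0.71454

X ~ Binomial(9, 0.176). Want P(X=3 | X≥3) = P(X=3) / P(X≥3).
P(X=3) = C(9,3)·0.176^3·0.824^6 = 0.1433443
P(X≥3) = 1 − 0.1751237 − 0.3366455 − 0.2876195 = 0.2006113
Ratio = 0.1433443 / 0.2006113 = 0.7145378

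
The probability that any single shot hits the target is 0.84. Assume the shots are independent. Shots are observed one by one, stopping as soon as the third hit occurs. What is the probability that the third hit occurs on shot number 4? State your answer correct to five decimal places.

Y = trial on which the third success occurs; negative binomial, r=3, p=0.84.
P(Y=4) = C(3,2) · p^3 · (1−p)^1
= 3 · 0.5927 · 0.16 = 0.2844979

0.28450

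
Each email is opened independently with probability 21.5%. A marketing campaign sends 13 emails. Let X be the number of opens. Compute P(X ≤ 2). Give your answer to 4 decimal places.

0.4475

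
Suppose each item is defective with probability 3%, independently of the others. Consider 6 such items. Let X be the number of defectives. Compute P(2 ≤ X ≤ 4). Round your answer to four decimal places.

0.0125

X ~ Binomial(6, 0.03); P(2 ≤ X ≤ 4) = Σ C(6,k) p^k (1−p)^(6−k) over k:
  k=2: C(6,2)·0.03^2·0.97^4 = 0.011951
  k=3: C(6,3)·0.03^3·0.97^3 = 0.000493
  k=4: C(6,4)·0.03^4·0.97^2 = 0.000011
Total = 0.012456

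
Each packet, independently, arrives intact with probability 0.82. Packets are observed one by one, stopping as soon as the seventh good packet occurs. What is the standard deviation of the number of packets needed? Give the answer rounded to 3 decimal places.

1.369

Y = total packets until the seventh success; negative binomial with r=7, p=0.82.
SD(Y) = √[r(1−p)/p²] = √(1.87388) = 1.36890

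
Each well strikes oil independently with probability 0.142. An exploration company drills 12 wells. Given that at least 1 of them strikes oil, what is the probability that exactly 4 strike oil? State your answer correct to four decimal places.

0.0703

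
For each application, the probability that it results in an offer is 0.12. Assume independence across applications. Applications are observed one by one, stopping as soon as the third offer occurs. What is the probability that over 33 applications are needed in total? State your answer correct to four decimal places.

Needing more than 33 applications ⇔ fewer than 3 successes in the first 33. With X ~ Binomial(33, 0.12), P(Y > 33) = P(X ≤ 2).
  k=0: C(33,0)·0.12^0·0.88^33 = 0.014721
  k=1: C(33,1)·0.12^1·0.88^32 = 0.066243
  k=2: C(33,2)·0.12^2·0.88^31 = 0.144530
P(X ≤ 2) = 0.225494

0.2255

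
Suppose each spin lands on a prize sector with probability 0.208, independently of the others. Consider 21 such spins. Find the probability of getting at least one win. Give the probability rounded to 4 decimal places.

0.9925

P(at least one) = 1 − P(none) = 1 − (1 − 0.208)^21
= 1 − 0.007468 = 0.992532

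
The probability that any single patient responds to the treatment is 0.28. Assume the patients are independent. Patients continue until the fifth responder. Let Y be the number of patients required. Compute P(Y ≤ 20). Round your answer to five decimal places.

Finishing within 20 patients ⇔ at least 5 successes in the first 20. With X ~ Binomial(20, 0.28), P(Y ≤ 20) = 1 − P(X ≤ 4).
  k=0: C(20,0)·0.28^0·0.72^20 = 0.0014017
  k=1: C(20,1)·0.28^1·0.72^19 = 0.0109020
  k=2: C(20,2)·0.28^2·0.72^18 = 0.0402768
  k=3: C(20,3)·0.28^3·0.72^17 = 0.0939791
  k=4: C(20,4)·0.28^4·0.72^16 = 0.1553266
1 − 0.3018862 = 0.6981138

0.69811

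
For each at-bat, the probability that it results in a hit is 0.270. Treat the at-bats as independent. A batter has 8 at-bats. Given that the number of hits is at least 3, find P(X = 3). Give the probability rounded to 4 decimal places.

X ~ Binomial(8, 0.27). Want P(X=3 | X≥3) = P(X=3) / P(X≥3).
P(X=3) = C(8,3)·0.27^3·0.73^5 = 0.228504
P(X≥3) = 1 − 0.080646 − 0.238624 − 0.308903 = 0.371827
Ratio = 0.228504 / 0.371827 = 0.614544

0.6145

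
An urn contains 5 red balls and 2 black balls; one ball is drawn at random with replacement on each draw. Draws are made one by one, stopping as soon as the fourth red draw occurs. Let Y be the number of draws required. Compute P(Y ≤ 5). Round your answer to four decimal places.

0.5578

Finishing within 5 draws ⇔ at least 4 successes in the first 5. With X ~ Binomial(5, 0.714286), P(Y ≤ 5) = 1 − P(X ≤ 3).
  k=0: C(5,0)·0.714286^0·0.285714^5 = 0.001904
  k=1: C(5,1)·0.714286^1·0.285714^4 = 0.023800
  k=2: C(5,2)·0.714286^2·0.285714^3 = 0.118998
  k=3: C(5,3)·0.714286^3·0.285714^2 = 0.297495
1 − 0.442197 = 0.557803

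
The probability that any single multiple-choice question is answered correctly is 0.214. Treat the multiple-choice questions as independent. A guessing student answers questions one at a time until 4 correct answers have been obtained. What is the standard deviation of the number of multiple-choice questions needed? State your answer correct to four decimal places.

Y = total multiple-choice questions until the fourth success; negative binomial with r=4, p=0.214.
SD(Y) = √[r(1−p)/p²] = √(68.652284) = 8.285667

8.2857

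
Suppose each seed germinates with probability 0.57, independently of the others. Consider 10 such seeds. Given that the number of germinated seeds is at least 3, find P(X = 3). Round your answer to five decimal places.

X ~ Binomial(10, 0.57). Want P(X=3 | X≥3) = P(X=3) / P(X≥3).
P(X=3) = C(10,3)·0.57^3·0.43^7 = 0.0604067
P(X≥3) = 1 − 0.0002161 − 0.0028648 − 0.0170887 = 0.9798304
Ratio = 0.0604067 / 0.9798304 = 0.0616501

0.06165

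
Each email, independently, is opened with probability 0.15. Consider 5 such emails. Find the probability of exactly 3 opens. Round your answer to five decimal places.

X ~ Binomial(n=5, p=0.15).
P(X=3) = C(5,3) · p^3 · (1−p)^2
= 10 · 0.003375 · 0.7225 = 0.0243844

0.02438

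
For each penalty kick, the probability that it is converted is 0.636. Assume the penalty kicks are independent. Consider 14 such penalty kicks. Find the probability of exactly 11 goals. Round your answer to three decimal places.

0.121

X ~ Binomial(n=14, p=0.636).
P(X=11) = C(14,11) · p^11 · (1−p)^3
= 364 · 0.006887 · 0.048229 = 0.12090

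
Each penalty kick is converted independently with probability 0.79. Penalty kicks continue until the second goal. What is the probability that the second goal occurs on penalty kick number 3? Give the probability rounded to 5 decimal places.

Y = trial on which the second success occurs; negative binomial, r=2, p=0.79.
P(Y=3) = C(2,1) · p^2 · (1−p)^1
= 2 · 0.6241 · 0.21 = 0.2621220

0.26212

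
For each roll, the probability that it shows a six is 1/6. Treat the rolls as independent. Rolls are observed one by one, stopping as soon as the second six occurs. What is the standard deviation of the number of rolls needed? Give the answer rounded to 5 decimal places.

Y = total rolls until the second success; negative binomial with r=2, p=0.166667.
SD(Y) = √[r(1−p)/p²] = √(60.0000000) = 7.7459667

7.74597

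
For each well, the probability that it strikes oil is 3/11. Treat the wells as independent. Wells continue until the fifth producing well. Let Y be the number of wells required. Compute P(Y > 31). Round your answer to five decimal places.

0.04836

Needing more than 31 wells ⇔ fewer than 5 successes in the first 31. With X ~ Binomial(31, 0.272727), P(Y > 31) = P(X ≤ 4).
  k=0: C(31,0)·0.272727^0·0.727273^31 = 0.0000516
  k=1: C(31,1)·0.272727^1·0.727273^30 = 0.0005998
  k=2: C(31,2)·0.272727^2·0.727273^29 = 0.0033739
  k=3: C(31,3)·0.272727^3·0.727273^28 = 0.0122304
  k=4: C(31,4)·0.272727^4·0.727273^27 = 0.0321047
P(X ≤ 4) = 0.0483604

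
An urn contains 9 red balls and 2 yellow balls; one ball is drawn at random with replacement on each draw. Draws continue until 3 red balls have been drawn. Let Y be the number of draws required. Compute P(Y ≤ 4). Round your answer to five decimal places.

0.84646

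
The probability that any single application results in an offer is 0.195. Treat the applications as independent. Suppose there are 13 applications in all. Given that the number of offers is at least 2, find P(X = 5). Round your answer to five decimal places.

0.08502

X ~ Binomial(13, 0.195). Want P(X=5 | X≥2) = P(X=5) / P(X≥2).
P(X=5) = C(13,5)·0.195^5·0.805^8 = 0.0639910
P(X≥2) = 1 − 0.0596138 − 0.1877278 = 0.7526585
Ratio = 0.0639910 / 0.7526585 = 0.0850199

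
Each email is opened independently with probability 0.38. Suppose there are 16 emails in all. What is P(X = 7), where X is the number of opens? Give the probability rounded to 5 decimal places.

X ~ Binomial(n=16, p=0.38).
P(X=7) = C(16,7) · p^7 · (1−p)^9
= 11440 · 0.0011442 · 0.013537 = 0.1771889

0.17719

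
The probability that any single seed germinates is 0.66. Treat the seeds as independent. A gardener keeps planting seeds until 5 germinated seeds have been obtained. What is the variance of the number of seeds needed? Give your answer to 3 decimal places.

3.903

Y = total seeds until the fifth success; negative binomial with r=5, p=0.66.
Var(Y) = r(1−p)/p² = 5·0.34 / 0.66² = 3.90266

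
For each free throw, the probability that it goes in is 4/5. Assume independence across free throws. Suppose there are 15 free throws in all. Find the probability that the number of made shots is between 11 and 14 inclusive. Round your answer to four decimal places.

0.8006

X ~ Binomial(15, 0.80); P(11 ≤ X ≤ 14) = Σ C(15,k) p^k (1−p)^(15−k) over k:
  k=11: C(15,11)·0.80^11·0.20^4 = 0.187604
  k=12: C(15,12)·0.80^12·0.20^3 = 0.250139
  k=13: C(15,13)·0.80^13·0.20^2 = 0.230897
  k=14: C(15,14)·0.80^14·0.20^1 = 0.131941
Total = 0.800582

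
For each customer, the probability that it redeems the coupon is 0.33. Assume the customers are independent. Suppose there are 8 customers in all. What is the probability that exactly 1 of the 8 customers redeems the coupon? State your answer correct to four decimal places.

0.1600

X ~ Binomial(n=8, p=0.33).
P(X=1) = C(8,1) · p^1 · (1−p)^7
= 8 · 0.33 · 0.060607 = 0.160003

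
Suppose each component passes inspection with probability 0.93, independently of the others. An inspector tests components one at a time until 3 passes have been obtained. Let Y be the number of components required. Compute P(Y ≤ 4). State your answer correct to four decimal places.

Finishing within 4 components ⇔ at least 3 successes in the first 4. With X ~ Binomial(4, 0.93), P(Y ≤ 4) = 1 − P(X ≤ 2).
  k=0: C(4,0)·0.93^0·0.07^4 = 0.000024
  k=1: C(4,1)·0.93^1·0.07^3 = 0.001276
  k=2: C(4,2)·0.93^2·0.07^2 = 0.025428
1 − 0.026728 = 0.973272

0.9733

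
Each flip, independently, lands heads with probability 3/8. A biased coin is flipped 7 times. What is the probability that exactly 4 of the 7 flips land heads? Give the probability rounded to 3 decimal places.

0.169

X ~ Binomial(n=7, p=0.375).
P(X=4) = C(7,4) · p^4 · (1−p)^3
= 35 · 0.019775 · 0.24414 = 0.16898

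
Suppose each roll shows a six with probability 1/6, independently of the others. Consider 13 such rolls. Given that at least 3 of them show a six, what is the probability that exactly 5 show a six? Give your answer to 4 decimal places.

0.1035

X ~ Binomial(13, 0.166667). Want P(X=5 | X≥3) = P(X=5) / P(X≥3).
P(X=5) = C(13,5)·0.166667^5·0.833333^8 = 0.038492
P(X≥3) = 1 − 0.093464 − 0.243006 − 0.291607 = 0.371923
Ratio = 0.038492 / 0.371923 = 0.103495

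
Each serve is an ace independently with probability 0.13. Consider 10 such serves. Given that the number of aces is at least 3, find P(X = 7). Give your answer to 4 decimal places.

X ~ Binomial(10, 0.13). Want P(X=7 | X≥3) = P(X=7) / P(X≥3).
P(X=7) = C(10,7)·0.13^7·0.87^3 = 0.000050
P(X≥3) = 1 − 0.248423 − 0.371207 − 0.249605 = 0.130764
Ratio = 0.000050 / 0.130764 = 0.000379

0.0004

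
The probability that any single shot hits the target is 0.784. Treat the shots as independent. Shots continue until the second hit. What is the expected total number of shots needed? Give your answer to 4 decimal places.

2.5510

Y = total shots until the second success; negative binomial with r=2, p=0.784.
E[Y] = r / p = 2 / 0.784 = 2.551020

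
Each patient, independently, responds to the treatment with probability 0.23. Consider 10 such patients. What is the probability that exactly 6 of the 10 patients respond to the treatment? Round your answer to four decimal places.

X ~ Binomial(n=10, p=0.23).
P(X=6) = C(10,6) · p^6 · (1−p)^4
= 210 · 0.00014804 · 0.35153 = 0.010928

0.0109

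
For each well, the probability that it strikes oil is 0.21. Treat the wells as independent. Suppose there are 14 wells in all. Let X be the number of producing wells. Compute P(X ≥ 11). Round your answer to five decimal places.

X ~ Binomial(14, 0.21); P(X ≥ 11) = Σ C(14,k) p^k (1−p)^(14−k) over k:
  k=11: C(14,11)·0.21^11·0.79^3 = 0.0000063
  k=12: C(14,12)·0.21^12·0.79^2 = 0.0000004
  k=13: C(14,13)·0.21^13·0.79^1 = 0.0000000
  k=14: C(14,14)·0.21^14·0.79^0 = 0.0000000
Total = 0.0000067

0.00001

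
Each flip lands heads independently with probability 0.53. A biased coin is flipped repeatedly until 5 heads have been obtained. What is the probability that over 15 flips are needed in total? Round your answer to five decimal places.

0.03632

Needing more than 15 flips ⇔ fewer than 5 successes in the first 15. With X ~ Binomial(15, 0.53), P(Y > 15) = P(X ≤ 4).
  k=0: C(15,0)·0.53^0·0.47^15 = 0.0000121
  k=1: C(15,1)·0.53^1·0.47^14 = 0.0002041
  k=2: C(15,2)·0.53^2·0.47^13 = 0.0016107
  k=3: C(15,3)·0.53^3·0.47^12 = 0.0078707
  k=4: C(15,4)·0.53^4·0.47^11 = 0.0266264
P(X ≤ 4) = 0.0363239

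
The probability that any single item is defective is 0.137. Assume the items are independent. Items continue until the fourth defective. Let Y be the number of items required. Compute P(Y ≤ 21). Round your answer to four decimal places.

0.3227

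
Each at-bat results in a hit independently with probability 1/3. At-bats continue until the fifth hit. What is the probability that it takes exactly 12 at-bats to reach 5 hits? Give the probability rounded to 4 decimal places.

Y = trial on which the fifth success occurs; negative binomial, r=5, p=0.333333.
P(Y=12) = C(11,4) · p^5 · (1−p)^7
= 330 · 0.0041152 · 0.058528 = 0.079482

0.0795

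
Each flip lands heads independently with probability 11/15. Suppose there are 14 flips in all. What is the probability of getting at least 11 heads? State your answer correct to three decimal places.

0.463

X ~ Binomial(14, 0.733333); P(X ≥ 11) = Σ C(14,k) p^k (1−p)^(14−k) over k:
  k=11: C(14,11)·0.733333^11·0.266667^3 = 0.22768
  k=12: C(14,12)·0.733333^12·0.266667^2 = 0.15653
  k=13: C(14,13)·0.733333^13·0.266667^1 = 0.06622
  k=14: C(14,14)·0.733333^14·0.266667^0 = 0.01301
Total = 0.46344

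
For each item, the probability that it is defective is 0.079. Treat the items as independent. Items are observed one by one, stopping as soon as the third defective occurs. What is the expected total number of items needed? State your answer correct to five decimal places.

37.97468

Y = total items until the third success; negative binomial with r=3, p=0.079.
E[Y] = r / p = 3 / 0.079 = 37.9746835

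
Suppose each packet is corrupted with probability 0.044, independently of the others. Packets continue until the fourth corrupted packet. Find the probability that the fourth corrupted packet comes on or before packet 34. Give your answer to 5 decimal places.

Finishing within 34 packets ⇔ at least 4 successes in the first 34. With X ~ Binomial(34, 0.044), P(Y ≤ 34) = 1 − P(X ≤ 3).
  k=0: C(34,0)·0.044^0·0.956^34 = 0.2165551
  k=1: C(34,1)·0.044^1·0.956^33 = 0.3388770
  k=2: C(34,2)·0.044^2·0.956^32 = 0.2573480
  k=3: C(34,3)·0.044^3·0.956^31 = 0.1263410
1 − 0.9391210 = 0.0608790

0.06088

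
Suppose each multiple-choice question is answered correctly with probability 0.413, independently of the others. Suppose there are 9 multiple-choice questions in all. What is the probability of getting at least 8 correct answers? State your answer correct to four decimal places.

0.0048

X ~ Binomial(9, 0.413); P(X ≥ 8) = Σ C(9,k) p^k (1−p)^(9−k) over k:
  k=8: C(9,8)·0.413^8·0.587^1 = 0.004472
  k=9: C(9,9)·0.413^9·0.587^0 = 0.000350
Total = 0.004821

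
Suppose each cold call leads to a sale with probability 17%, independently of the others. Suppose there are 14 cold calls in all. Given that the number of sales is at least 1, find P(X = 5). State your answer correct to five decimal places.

0.05736

X ~ Binomial(14, 0.17). Want P(X=5 | X≥1) = P(X=5) / P(X≥1).
P(X=5) = C(14,5)·0.17^5·0.83^9 = 0.0531388
P(X≥1) = 1 − 0.0736365 = 0.9263635
Ratio = 0.0531388 / 0.9263635 = 0.0573628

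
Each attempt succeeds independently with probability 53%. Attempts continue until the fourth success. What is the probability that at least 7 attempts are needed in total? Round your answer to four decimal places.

Needing more than 6 attempts ⇔ fewer than 4 successes in the first 6. With X ~ Binomial(6, 0.53), P(Y > 6) = P(X ≤ 3).
  k=0: C(6,0)·0.53^0·0.47^6 = 0.010779
  k=1: C(6,1)·0.53^1·0.47^5 = 0.072932
  k=2: C(6,2)·0.53^2·0.47^4 = 0.205605
  k=3: C(6,3)·0.53^3·0.47^3 = 0.309137
P(X ≤ 3) = 0.598453

0.5985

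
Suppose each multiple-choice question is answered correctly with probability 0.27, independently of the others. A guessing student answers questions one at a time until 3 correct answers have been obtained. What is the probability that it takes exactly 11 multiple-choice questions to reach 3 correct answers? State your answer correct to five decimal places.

0.07143

Y = trial on which the third success occurs; negative binomial, r=3, p=0.27.
P(Y=11) = C(10,2) · p^3 · (1−p)^8
= 45 · 0.019683 · 0.080646 = 0.0714310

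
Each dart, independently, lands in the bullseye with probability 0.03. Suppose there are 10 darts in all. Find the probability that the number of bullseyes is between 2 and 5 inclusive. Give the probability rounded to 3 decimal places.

0.035

X ~ Binomial(10, 0.03); P(2 ≤ X ≤ 5) = Σ C(10,k) p^k (1−p)^(10−k) over k:
  k=2: C(10,2)·0.03^2·0.97^8 = 0.03174
  k=3: C(10,3)·0.03^3·0.97^7 = 0.00262
  k=4: C(10,4)·0.03^4·0.97^6 = 0.00014
  k=5: C(10,5)·0.03^5·0.97^5 = 0.00001
Total = 0.03451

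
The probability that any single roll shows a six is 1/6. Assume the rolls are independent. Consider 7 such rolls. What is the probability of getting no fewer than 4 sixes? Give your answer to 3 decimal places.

0.018

X ~ Binomial(7, 0.166667); P(X ≥ 4) = Σ C(7,k) p^k (1−p)^(7−k) over k:
  k=4: C(7,4)·0.166667^4·0.833333^3 = 0.01563
  k=5: C(7,5)·0.166667^5·0.833333^2 = 0.00188
  k=6: C(7,6)·0.166667^6·0.833333^1 = 0.00013
  k=7: C(7,7)·0.166667^7·0.833333^0 = 0.00000
Total = 0.01763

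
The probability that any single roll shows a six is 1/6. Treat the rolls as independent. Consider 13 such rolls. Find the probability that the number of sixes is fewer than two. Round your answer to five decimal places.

0.33647

X ~ Binomial(13, 0.166667); P(X ≤ 1) = Σ C(13,k) p^k (1−p)^(13−k) over k:
  k=0: C(13,0)·0.166667^0·0.833333^13 = 0.0934639
  k=1: C(13,1)·0.166667^1·0.833333^12 = 0.2430061
Total = 0.3364700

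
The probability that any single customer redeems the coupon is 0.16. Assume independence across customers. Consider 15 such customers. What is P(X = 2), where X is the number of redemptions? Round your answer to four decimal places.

0.2787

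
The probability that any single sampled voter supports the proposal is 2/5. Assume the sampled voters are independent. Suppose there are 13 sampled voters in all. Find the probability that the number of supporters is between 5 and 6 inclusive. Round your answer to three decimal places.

0.418

X ~ Binomial(13, 0.40); P(5 ≤ X ≤ 6) = Σ C(13,k) p^k (1−p)^(13−k) over k:
  k=5: C(13,5)·0.40^5·0.60^8 = 0.22135
  k=6: C(13,6)·0.40^6·0.60^7 = 0.19676
Total = 0.41811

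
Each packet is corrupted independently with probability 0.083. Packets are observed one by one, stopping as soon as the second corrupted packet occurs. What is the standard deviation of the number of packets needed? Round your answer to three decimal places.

16.316

Y = total packets until the second success; negative binomial with r=2, p=0.083.
SD(Y) = √[r(1−p)/p²] = √(266.22151) = 16.31630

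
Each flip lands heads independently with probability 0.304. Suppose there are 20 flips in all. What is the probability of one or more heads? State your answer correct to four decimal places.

0.9993

P(at least one) = 1 − P(none) = 1 − (1 − 0.304)^20
= 1 − 0.000712 = 0.999288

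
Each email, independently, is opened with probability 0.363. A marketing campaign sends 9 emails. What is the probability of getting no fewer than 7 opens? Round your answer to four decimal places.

0.0140

X ~ Binomial(9, 0.363); P(X ≥ 7) = Σ C(9,k) p^k (1−p)^(9−k) over k:
  k=7: C(9,7)·0.363^7·0.637^2 = 0.012132
  k=8: C(9,8)·0.363^8·0.637^1 = 0.001728
  k=9: C(9,9)·0.363^9·0.637^0 = 0.000109
Total = 0.013970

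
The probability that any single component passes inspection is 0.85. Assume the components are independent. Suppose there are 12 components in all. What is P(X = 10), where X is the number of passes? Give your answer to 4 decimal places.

X ~ Binomial(n=12, p=0.85).
P(X=10) = C(12,10) · p^10 · (1−p)^2
= 66 · 0.19687 · 0.0225 = 0.292358

0.2924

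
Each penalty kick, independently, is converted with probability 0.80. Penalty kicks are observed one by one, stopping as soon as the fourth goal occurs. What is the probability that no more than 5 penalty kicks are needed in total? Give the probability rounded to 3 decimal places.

Finishing within 5 penalty kicks ⇔ at least 4 successes in the first 5. With X ~ Binomial(5, 0.80), P(Y ≤ 5) = 1 − P(X ≤ 3).
  k=0: C(5,0)·0.80^0·0.20^5 = 0.00032
  k=1: C(5,1)·0.80^1·0.20^4 = 0.00640
  k=2: C(5,2)·0.80^2·0.20^3 = 0.05120
  k=3: C(5,3)·0.80^3·0.20^2 = 0.20480
1 − 0.26272 = 0.73728

0.737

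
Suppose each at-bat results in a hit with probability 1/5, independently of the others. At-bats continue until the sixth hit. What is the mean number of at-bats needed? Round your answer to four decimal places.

30.0000

Y = total at-bats until the sixth success; negative binomial with r=6, p=0.20.
E[Y] = r / p = 6 / 0.20 = 30.000000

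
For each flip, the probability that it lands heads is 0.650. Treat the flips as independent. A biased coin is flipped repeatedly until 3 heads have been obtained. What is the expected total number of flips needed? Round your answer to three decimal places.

4.615

Y = total flips until the third success; negative binomial with r=3, p=0.65.
E[Y] = r / p = 3 / 0.65 = 4.61538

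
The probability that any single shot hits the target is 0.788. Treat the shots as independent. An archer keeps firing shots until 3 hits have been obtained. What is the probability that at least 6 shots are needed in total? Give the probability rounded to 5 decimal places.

0.06755

Needing more than 5 shots ⇔ fewer than 3 successes in the first 5. With X ~ Binomial(5, 0.788), P(Y > 5) = P(X ≤ 2).
  k=0: C(5,0)·0.788^0·0.212^5 = 0.0004282
  k=1: C(5,1)·0.788^1·0.212^4 = 0.0079587
  k=2: C(5,2)·0.788^2·0.212^3 = 0.0591643
P(X ≤ 2) = 0.0675512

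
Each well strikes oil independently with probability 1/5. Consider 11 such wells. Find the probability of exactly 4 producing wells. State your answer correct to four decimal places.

0.1107

X ~ Binomial(n=11, p=0.20).
P(X=4) = C(11,4) · p^4 · (1−p)^7
= 330 · 0.0016 · 0.20972 = 0.110730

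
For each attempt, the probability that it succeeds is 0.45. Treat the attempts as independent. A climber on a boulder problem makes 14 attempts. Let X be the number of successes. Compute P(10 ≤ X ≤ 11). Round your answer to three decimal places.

0.040

X ~ Binomial(14, 0.45); P(10 ≤ X ≤ 11) = Σ C(14,k) p^k (1−p)^(14−k) over k:
  k=10: C(14,10)·0.45^10·0.55^4 = 0.03119
  k=11: C(14,11)·0.45^11·0.55^3 = 0.00928
Total = 0.04047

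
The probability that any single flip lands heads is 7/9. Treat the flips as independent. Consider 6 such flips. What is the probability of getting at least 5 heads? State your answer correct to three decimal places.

0.601

X ~ Binomial(6, 0.777778); P(X ≥ 5) = Σ C(6,k) p^k (1−p)^(6−k) over k:
  k=5: C(6,5)·0.777778^5·0.222222^1 = 0.37950
  k=6: C(6,6)·0.777778^6·0.222222^0 = 0.22138
Total = 0.60088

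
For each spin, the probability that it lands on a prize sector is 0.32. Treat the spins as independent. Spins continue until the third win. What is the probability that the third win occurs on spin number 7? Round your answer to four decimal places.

0.1051

Y = trial on which the third success occurs; negative binomial, r=3, p=0.32.
P(Y=7) = C(6,2) · p^3 · (1−p)^4
= 15 · 0.032768 · 0.21381 = 0.105094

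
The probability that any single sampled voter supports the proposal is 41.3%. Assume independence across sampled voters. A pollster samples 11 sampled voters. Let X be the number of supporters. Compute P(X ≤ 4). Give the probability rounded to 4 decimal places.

0.4969

X ~ Binomial(11, 0.413); P(X ≤ 4) = Σ C(11,k) p^k (1−p)^(11−k) over k:
  k=0: C(11,0)·0.413^0·0.587^11 = 0.002851
  k=1: C(11,1)·0.413^1·0.587^10 = 0.022066
  k=2: C(11,2)·0.413^2·0.587^9 = 0.077626
  k=3: C(11,3)·0.413^3·0.587^8 = 0.163847
  k=4: C(11,4)·0.413^4·0.587^7 = 0.230558
Total = 0.496948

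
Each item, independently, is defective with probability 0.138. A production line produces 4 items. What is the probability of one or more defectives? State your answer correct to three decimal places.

0.448

P(at least one) = 1 − P(none) = 1 − (1 − 0.138)^4
= 1 − 0.55211 = 0.44789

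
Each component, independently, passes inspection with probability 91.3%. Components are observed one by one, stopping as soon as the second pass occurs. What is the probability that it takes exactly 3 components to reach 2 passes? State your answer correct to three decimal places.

Y = trial on which the second success occurs; negative binomial, r=2, p=0.913.
P(Y=3) = C(2,1) · p^2 · (1−p)^1
= 2 · 0.83357 · 0.087 = 0.14504

0.145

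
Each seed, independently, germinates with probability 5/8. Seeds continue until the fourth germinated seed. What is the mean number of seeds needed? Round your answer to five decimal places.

6.40000

Y = total seeds until the fourth success; negative binomial with r=4, p=0.625.
E[Y] = r / p = 4 / 0.625 = 6.4000000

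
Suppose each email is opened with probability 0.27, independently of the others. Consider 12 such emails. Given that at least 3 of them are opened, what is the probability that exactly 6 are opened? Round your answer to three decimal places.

0.081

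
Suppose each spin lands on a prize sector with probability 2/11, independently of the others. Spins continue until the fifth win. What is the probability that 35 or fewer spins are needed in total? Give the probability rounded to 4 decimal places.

Finishing within 35 spins ⇔ at least 5 successes in the first 35. With X ~ Binomial(35, 0.181818), P(Y ≤ 35) = 1 − P(X ≤ 4).
  k=0: C(35,0)·0.181818^0·0.818182^35 = 0.000891
  k=1: C(35,1)·0.181818^1·0.818182^34 = 0.006928
  k=2: C(35,2)·0.181818^2·0.818182^33 = 0.026172
  k=3: C(35,3)·0.181818^3·0.818182^32 = 0.063976
  k=4: C(35,4)·0.181818^4·0.818182^31 = 0.113735
1 − 0.211701 = 0.788299

0.7883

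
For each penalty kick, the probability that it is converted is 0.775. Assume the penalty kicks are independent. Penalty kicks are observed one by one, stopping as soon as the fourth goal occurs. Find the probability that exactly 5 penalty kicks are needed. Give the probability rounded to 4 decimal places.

Y = trial on which the fourth success occurs; negative binomial, r=4, p=0.775.
P(Y=5) = C(4,3) · p^4 · (1−p)^1
= 4 · 0.36075 · 0.225 = 0.324675

0.3247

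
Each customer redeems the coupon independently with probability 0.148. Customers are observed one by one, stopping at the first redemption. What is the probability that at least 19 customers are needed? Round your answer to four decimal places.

0.0560

Y = number of customers to the first success; geometric, p = 0.148.
P(Y > 18) = P(first 18 all fail) = (1−p)^18 = 0.055965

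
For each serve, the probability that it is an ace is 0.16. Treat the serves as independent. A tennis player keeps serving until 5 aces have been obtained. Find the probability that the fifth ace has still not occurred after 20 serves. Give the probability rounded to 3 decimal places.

Needing more than 20 serves ⇔ fewer than 5 successes in the first 20. With X ~ Binomial(20, 0.16), P(Y > 20) = P(X ≤ 4).
  k=0: C(20,0)·0.16^0·0.84^20 = 0.03059
  k=1: C(20,1)·0.16^1·0.84^19 = 0.11654
  k=2: C(20,2)·0.16^2·0.84^18 = 0.21087
  k=3: C(20,3)·0.16^3·0.84^17 = 0.24100
  k=4: C(20,4)·0.16^4·0.84^16 = 0.19509
P(X ≤ 4) = 0.79409

0.794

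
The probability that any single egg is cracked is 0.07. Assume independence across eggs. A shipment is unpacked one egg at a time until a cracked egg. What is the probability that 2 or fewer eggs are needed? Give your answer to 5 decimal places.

0.13510

Y = number of eggs to the first success; geometric, p = 0.07.
P(Y ≤ 2) = 1 − (1−p)^2 = 1 − 0.8649000 = 0.1351000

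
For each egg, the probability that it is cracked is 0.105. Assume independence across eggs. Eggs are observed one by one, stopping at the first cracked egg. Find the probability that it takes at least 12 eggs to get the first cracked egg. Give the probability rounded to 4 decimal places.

0.2952

Y = number of eggs to the first success; geometric, p = 0.105.
P(Y > 11) = P(first 11 all fail) = (1−p)^11 = 0.295157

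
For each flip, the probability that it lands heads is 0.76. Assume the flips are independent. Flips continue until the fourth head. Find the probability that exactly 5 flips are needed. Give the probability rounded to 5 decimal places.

0.32028

Y = trial on which the fourth success occurs; negative binomial, r=4, p=0.76.
P(Y=5) = C(4,3) · p^4 · (1−p)^1
= 4 · 0.33362 · 0.24 = 0.3202769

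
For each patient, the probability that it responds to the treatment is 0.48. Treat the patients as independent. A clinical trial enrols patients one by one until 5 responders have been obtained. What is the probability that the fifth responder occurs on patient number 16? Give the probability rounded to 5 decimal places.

Y = trial on which the fifth success occurs; negative binomial, r=5, p=0.48.
P(Y=16) = C(15,4) · p^5 · (1−p)^11
= 1365 · 0.02548 · 0.00075169 = 0.0261442

0.02614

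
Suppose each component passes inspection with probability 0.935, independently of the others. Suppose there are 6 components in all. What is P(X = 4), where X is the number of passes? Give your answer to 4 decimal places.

X ~ Binomial(n=6, p=0.935).
P(X=4) = C(6,4) · p^4 · (1−p)^2
= 15 · 0.76427 · 0.004225 = 0.048436

0.0484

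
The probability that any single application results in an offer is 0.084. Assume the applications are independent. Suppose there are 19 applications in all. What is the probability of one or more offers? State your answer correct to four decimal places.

P(at least one) = 1 − P(none) = 1 − (1 − 0.084)^19
= 1 − 0.188805 = 0.811195

0.8112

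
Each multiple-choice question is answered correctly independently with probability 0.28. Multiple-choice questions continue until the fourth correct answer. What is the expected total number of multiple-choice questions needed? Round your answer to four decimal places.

14.2857

Y = total multiple-choice questions until the fourth success; negative binomial with r=4, p=0.28.
E[Y] = r / p = 4 / 0.28 = 14.285714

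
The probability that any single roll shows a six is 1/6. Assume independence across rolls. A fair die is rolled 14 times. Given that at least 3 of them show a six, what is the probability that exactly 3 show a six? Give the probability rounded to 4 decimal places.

0.5393

X ~ Binomial(14, 0.166667). Want P(X=3 | X≥3) = P(X=3) / P(X≥3).
P(X=3) = C(14,3)·0.166667^3·0.833333^11 = 0.226806
P(X≥3) = 1 − 0.077887 − 0.218082 − 0.283507 = 0.420524
Ratio = 0.226806 / 0.420524 = 0.539341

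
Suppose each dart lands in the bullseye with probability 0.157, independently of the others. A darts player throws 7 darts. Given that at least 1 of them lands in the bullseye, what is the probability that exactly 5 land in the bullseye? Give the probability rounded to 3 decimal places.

0.002

X ~ Binomial(7, 0.157). Want P(X=5 | X≥1) = P(X=5) / P(X≥1).
P(X=5) = C(7,5)·0.157^5·0.843^2 = 0.00142
P(X≥1) = 1 − 0.30255 = 0.69745
Ratio = 0.00142 / 0.69745 = 0.00204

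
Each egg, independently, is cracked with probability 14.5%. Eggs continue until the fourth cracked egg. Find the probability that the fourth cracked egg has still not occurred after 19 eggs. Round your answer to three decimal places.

Needing more than 19 eggs ⇔ fewer than 4 successes in the first 19. With X ~ Binomial(19, 0.145), P(Y > 19) = P(X ≤ 3).
  k=0: C(19,0)·0.145^0·0.855^19 = 0.05097
  k=1: C(19,1)·0.145^1·0.855^18 = 0.16425
  k=2: C(19,2)·0.145^2·0.855^17 = 0.25070
  k=3: C(19,3)·0.145^3·0.855^16 = 0.24093
P(X ≤ 3) = 0.70686

0.707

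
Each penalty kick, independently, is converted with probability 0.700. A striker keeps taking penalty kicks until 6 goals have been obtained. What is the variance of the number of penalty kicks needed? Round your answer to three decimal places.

Y = total penalty kicks until the sixth success; negative binomial with r=6, p=0.70.
Var(Y) = r(1−p)/p² = 6·0.30 / 0.70² = 3.67347

3.673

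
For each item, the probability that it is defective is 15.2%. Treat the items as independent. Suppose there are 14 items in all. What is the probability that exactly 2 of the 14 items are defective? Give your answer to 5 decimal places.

0.29072

X ~ Binomial(n=14, p=0.152).
P(X=2) = C(14,2) · p^2 · (1−p)^12
= 91 · 0.023104 · 0.13828 = 0.2907226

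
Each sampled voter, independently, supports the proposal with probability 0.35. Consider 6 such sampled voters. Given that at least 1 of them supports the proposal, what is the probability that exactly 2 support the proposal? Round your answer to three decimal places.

0.355

X ~ Binomial(6, 0.35). Want P(X=2 | X≥1) = P(X=2) / P(X≥1).
P(X=2) = C(6,2)·0.35^2·0.65^4 = 0.32801
P(X≥1) = 1 − 0.07542 = 0.92458
Ratio = 0.32801 / 0.92458 = 0.35476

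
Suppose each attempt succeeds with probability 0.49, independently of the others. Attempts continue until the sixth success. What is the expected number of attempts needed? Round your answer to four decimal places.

Y = total attempts until the sixth success; negative binomial with r=6, p=0.49.
E[Y] = r / p = 6 / 0.49 = 12.244898

12.2449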